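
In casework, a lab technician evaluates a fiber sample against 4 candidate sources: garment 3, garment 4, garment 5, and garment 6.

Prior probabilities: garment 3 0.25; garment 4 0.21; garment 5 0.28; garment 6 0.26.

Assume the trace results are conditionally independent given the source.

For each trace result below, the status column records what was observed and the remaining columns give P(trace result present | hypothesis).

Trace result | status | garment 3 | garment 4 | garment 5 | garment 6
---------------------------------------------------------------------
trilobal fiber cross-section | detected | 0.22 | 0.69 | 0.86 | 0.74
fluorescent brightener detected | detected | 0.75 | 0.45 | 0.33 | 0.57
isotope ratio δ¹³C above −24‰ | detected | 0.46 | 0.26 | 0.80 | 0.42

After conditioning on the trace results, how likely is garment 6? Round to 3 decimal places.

0.316

Multiply each prior by the joint likelihood of the trace result pattern:
  garment 3: 0.25 × 0.22 × 0.75 × 0.46 = 0.018975
  garment 4: 0.21 × 0.69 × 0.45 × 0.26 = 0.016953
  garment 5: 0.28 × 0.86 × 0.33 × 0.80 = 0.063571
  garment 6: 0.26 × 0.74 × 0.57 × 0.42 = 0.046061
The unnormalized weights sum to 0.14556.
P(garment 6 | evidence) = 0.046061 / 0.14556 ≈ 0.316.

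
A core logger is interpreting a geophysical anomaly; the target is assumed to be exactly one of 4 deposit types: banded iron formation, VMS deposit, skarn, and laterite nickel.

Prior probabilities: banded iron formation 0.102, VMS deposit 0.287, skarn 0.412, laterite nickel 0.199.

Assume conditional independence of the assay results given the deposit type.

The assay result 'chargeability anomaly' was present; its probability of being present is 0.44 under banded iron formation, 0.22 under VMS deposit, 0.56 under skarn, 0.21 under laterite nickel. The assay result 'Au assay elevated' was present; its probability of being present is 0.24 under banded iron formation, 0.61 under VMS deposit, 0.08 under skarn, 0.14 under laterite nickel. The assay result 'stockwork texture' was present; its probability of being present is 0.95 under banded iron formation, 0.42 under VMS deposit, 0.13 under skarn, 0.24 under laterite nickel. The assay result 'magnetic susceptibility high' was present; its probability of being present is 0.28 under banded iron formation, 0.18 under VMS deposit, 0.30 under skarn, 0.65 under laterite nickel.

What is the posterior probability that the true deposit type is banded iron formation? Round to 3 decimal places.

By Bayes' rule with conditional independence, the unnormalized weight for each hypothesis is prior × ∏ likelihoods:
  banded iron formation: 0.102 × 0.44 × 0.24 × 0.95 × 0.28 = 0.0028651
  VMS deposit: 0.287 × 0.22 × 0.61 × 0.42 × 0.18 = 0.0029118
  skarn: 0.412 × 0.56 × 0.08 × 0.13 × 0.30 = 0.00071985
  laterite nickel: 0.199 × 0.21 × 0.14 × 0.24 × 0.65 = 0.00091269
Marginal likelihood of the evidence = 0.0074094.
P(banded iron formation | evidence) = 0.0028651 / 0.0074094 ≈ 0.387.

0.387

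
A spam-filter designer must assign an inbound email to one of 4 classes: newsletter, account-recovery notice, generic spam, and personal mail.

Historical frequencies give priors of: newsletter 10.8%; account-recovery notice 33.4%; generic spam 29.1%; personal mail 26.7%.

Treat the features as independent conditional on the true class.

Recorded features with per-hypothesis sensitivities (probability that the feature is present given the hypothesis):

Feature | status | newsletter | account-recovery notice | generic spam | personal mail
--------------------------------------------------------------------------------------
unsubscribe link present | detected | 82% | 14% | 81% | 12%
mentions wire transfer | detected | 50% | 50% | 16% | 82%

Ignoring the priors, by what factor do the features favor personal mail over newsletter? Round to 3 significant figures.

0.240

The Bayes factor is the ratio of the joint likelihoods of the feature pattern under the two hypotheses.
  personal mail: 0.12 × 0.82 = 0.0984
  newsletter: 0.82 × 0.50 = 0.41
Bayes factor = 0.0984 / 0.41 ≈ 0.240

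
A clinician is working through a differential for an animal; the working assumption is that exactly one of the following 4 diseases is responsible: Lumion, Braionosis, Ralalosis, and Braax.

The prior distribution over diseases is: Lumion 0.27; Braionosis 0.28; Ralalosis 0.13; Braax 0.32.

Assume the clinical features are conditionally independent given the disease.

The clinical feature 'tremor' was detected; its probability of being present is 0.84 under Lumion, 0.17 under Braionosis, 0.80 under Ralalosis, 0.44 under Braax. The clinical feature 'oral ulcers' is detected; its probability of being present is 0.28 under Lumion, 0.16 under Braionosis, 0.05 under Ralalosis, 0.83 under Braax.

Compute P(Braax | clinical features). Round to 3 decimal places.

For each hypothesis, the unnormalized posterior weight is prior × product of the clinical feature likelihoods:
  Lumion: 0.27 × 0.84 × 0.28 = 0.063504
  Braionosis: 0.28 × 0.17 × 0.16 = 0.007616
  Ralalosis: 0.13 × 0.80 × 0.05 = 0.0052
  Braax: 0.32 × 0.44 × 0.83 = 0.11686
Normalizing constant Z = 0.063504 + 0.007616 + 0.0052 + 0.11686 = 0.19318.
P(Braax | evidence) = 0.11686 / 0.19318 ≈ 0.605.

0.605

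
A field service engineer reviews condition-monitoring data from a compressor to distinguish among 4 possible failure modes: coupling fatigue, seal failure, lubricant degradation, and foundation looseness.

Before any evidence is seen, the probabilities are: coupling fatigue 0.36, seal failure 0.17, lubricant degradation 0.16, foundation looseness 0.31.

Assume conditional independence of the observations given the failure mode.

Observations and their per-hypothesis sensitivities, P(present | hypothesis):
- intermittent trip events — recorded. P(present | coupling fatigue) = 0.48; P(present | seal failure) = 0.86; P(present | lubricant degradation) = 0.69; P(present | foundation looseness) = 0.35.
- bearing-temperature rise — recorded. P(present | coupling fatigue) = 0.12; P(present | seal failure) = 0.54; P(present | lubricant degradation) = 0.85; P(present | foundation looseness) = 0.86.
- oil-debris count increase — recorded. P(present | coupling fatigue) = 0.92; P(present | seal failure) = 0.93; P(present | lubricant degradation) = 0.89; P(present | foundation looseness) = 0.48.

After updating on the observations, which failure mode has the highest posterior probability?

lubricant degradation

Multiply each prior by the joint likelihood of the evidence pattern:
  coupling fatigue: 0.36 × 0.48 × 0.12 × 0.92 = 0.019077
  seal failure: 0.17 × 0.86 × 0.54 × 0.93 = 0.073422
  lubricant degradation: 0.16 × 0.69 × 0.85 × 0.89 = 0.083518
  foundation looseness: 0.31 × 0.35 × 0.86 × 0.48 = 0.044789
The unnormalized weights sum to 0.22081.
P(coupling fatigue | evidence) ≈ 0.019077 / 0.22081 ≈ 0.086
P(seal failure | evidence) ≈ 0.073422 / 0.22081 ≈ 0.333
P(lubricant degradation | evidence) ≈ 0.083518 / 0.22081 ≈ 0.378
P(foundation looseness | evidence) ≈ 0.044789 / 0.22081 ≈ 0.203
The largest is 0.378, so lubricant degradation is most probable.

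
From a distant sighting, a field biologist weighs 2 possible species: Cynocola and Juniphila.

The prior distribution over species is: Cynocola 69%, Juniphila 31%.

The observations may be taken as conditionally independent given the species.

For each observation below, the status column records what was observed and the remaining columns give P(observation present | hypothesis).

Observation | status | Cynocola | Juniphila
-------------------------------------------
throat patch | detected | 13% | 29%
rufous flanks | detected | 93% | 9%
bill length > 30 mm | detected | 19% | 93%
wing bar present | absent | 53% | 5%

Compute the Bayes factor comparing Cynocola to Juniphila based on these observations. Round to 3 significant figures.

0.468

Take the product of per-observation likelihoods under each hypothesis (using 1 − P(present | H) for each absent observation), then divide.
  Cynocola: 0.13 × 0.93 × 0.19 × (1 − 0.53) = 0.010796
  Juniphila: 0.29 × 0.09 × 0.93 × (1 − 0.05) = 0.023059
Bayes factor = 0.010796 / 0.023059 ≈ 0.468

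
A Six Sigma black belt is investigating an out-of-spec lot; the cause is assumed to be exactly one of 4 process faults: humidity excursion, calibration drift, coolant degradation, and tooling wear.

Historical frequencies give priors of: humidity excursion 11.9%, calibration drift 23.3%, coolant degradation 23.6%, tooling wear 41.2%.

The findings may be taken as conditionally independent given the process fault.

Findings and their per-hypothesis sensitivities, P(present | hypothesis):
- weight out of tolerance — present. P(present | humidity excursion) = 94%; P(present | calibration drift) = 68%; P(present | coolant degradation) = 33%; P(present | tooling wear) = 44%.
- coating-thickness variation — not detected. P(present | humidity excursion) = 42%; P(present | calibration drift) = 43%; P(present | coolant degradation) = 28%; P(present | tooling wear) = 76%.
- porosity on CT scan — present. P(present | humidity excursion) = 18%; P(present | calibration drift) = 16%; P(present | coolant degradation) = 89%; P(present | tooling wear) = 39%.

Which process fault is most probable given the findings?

For each hypothesis, the unnormalized posterior weight is prior × product of the finding likelihoods (using 1 − P(present | H) for each absent finding):
  humidity excursion: 0.119 × 0.94 × (1 − 0.42) × 0.18 = 0.011678
  calibration drift: 0.233 × 0.68 × (1 − 0.43) × 0.16 = 0.01445
  coolant degradation: 0.236 × 0.33 × (1 − 0.28) × 0.89 = 0.049906
  tooling wear: 0.412 × 0.44 × (1 − 0.76) × 0.39 = 0.016968
Marginal likelihood of the evidence = 0.093001.
P(humidity excursion | evidence) ≈ 0.011678 / 0.093001 ≈ 0.126
P(calibration drift | evidence) ≈ 0.01445 / 0.093001 ≈ 0.155
P(coolant degradation | evidence) ≈ 0.049906 / 0.093001 ≈ 0.537
P(tooling wear | evidence) ≈ 0.016968 / 0.093001 ≈ 0.182
The largest is 0.537, so coolant degradation is most probable.

coolant degradation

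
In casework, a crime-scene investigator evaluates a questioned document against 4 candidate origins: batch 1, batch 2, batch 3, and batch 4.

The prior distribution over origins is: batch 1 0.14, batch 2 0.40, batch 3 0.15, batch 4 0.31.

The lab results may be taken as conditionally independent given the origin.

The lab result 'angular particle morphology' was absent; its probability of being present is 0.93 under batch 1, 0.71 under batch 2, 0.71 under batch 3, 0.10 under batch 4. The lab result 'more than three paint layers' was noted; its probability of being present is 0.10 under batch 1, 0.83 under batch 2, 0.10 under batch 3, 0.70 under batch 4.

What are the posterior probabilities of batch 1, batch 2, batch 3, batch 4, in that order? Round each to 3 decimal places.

By Bayes' rule with conditional independence, the unnormalized weight for each hypothesis is prior × ∏ likelihoods (using 1 − P(present | H) for each absent lab result):
  batch 1: 0.14 × (1 − 0.93) × 0.10 = 0.00098
  batch 2: 0.40 × (1 − 0.71) × 0.83 = 0.09628
  batch 3: 0.15 × (1 − 0.71) × 0.10 = 0.00435
  batch 4: 0.31 × (1 − 0.10) × 0.70 = 0.1953
Normalizing constant Z = 0.00098 + 0.09628 + 0.00435 + 0.1953 = 0.29691.
P(batch 1 | evidence) = 0.00098 / 0.29691 ≈ 0.003
P(batch 2 | evidence) = 0.09628 / 0.29691 ≈ 0.324
P(batch 3 | evidence) = 0.00435 / 0.29691 ≈ 0.015
P(batch 4 | evidence) = 0.1953 / 0.29691 ≈ 0.658

0.003, 0.324, 0.015, 0.658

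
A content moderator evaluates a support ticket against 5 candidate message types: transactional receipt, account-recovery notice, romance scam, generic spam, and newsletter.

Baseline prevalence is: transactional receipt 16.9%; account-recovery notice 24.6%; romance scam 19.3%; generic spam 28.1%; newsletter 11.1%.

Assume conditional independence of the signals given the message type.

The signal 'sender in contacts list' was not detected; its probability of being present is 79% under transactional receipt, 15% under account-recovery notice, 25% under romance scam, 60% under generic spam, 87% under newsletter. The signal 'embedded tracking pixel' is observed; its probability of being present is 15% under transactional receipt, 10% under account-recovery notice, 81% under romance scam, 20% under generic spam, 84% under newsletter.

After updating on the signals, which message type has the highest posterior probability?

For each hypothesis, the unnormalized posterior weight is prior × product of the signal likelihoods (using 1 − P(present | H) for each absent signal):
  transactional receipt: 0.169 × (1 − 0.79) × 0.15 = 0.0053235
  account-recovery notice: 0.246 × (1 − 0.15) × 0.10 = 0.02091
  romance scam: 0.193 × (1 − 0.25) × 0.81 = 0.11725
  generic spam: 0.281 × (1 − 0.60) × 0.20 = 0.02248
  newsletter: 0.111 × (1 − 0.87) × 0.84 = 0.012121
Normalizing constant Z = 0.0053235 + 0.02091 + 0.11725 + 0.02248 + 0.012121 = 0.17808.
P(transactional receipt | evidence) ≈ 0.0053235 / 0.17808 ≈ 0.030
P(account-recovery notice | evidence) ≈ 0.02091 / 0.17808 ≈ 0.117
P(romance scam | evidence) ≈ 0.11725 / 0.17808 ≈ 0.658
P(generic spam | evidence) ≈ 0.02248 / 0.17808 ≈ 0.126
P(newsletter | evidence) ≈ 0.012121 / 0.17808 ≈ 0.068
The largest is 0.658, so romance scam is most probable.

romance scam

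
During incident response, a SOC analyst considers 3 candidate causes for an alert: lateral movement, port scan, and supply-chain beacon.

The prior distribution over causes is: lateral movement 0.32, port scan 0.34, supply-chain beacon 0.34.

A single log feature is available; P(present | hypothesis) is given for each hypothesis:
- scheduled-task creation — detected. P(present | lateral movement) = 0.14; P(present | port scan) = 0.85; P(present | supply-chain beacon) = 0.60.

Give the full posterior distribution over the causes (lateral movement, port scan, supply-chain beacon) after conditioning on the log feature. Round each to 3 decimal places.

0.083, 0.537, 0.379

By Bayes' rule, the unnormalized weight for each hypothesis is prior × likelihood:
  lateral movement: 0.32 × 0.14 = 0.0448
  port scan: 0.34 × 0.85 = 0.289
  supply-chain beacon: 0.34 × 0.60 = 0.204
Marginal likelihood of the evidence = 0.5378.
P(lateral movement | evidence) = 0.0448 / 0.5378 ≈ 0.083
P(port scan | evidence) = 0.289 / 0.5378 ≈ 0.537
P(supply-chain beacon | evidence) = 0.204 / 0.5378 ≈ 0.379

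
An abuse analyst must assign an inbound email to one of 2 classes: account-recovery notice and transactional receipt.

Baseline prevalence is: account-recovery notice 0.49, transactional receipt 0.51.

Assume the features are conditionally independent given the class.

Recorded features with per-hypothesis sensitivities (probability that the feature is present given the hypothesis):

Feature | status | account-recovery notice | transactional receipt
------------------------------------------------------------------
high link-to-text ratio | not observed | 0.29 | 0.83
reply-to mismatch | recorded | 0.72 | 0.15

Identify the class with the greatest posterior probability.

account-recovery notice

For each hypothesis, the unnormalized posterior weight is prior × product of the feature likelihoods (using 1 − P(present | H) for each absent feature):
  account-recovery notice: 0.49 × (1 − 0.29) × 0.72 = 0.25049
  transactional receipt: 0.51 × (1 − 0.83) × 0.15 = 0.013005
Normalizing constant Z = 0.25049 + 0.013005 = 0.26349.
P(account-recovery notice | evidence) ≈ 0.25049 / 0.26349 ≈ 0.951
P(transactional receipt | evidence) ≈ 0.013005 / 0.26349 ≈ 0.049
The largest is 0.951, so account-recovery notice is most probable.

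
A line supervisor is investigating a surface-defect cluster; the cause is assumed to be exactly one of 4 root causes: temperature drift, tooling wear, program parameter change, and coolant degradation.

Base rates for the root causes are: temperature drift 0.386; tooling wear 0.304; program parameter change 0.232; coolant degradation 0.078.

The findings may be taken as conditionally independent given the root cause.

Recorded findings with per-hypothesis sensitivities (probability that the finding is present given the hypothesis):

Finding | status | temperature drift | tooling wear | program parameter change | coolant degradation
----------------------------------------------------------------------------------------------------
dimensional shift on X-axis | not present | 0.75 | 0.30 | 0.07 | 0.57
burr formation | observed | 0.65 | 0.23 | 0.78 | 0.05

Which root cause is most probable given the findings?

For each hypothesis, the unnormalized posterior weight is prior × product of the finding likelihoods (using 1 − P(present | H) for each absent finding):
  temperature drift: 0.386 × (1 − 0.75) × 0.65 = 0.062725
  tooling wear: 0.304 × (1 − 0.30) × 0.23 = 0.048944
  program parameter change: 0.232 × (1 − 0.07) × 0.78 = 0.16829
  coolant degradation: 0.078 × (1 − 0.57) × 0.05 = 0.001677
Marginal likelihood of the evidence = 0.28164.
P(temperature drift | evidence) ≈ 0.062725 / 0.28164 ≈ 0.223
P(tooling wear | evidence) ≈ 0.048944 / 0.28164 ≈ 0.174
P(program parameter change | evidence) ≈ 0.16829 / 0.28164 ≈ 0.598
P(coolant degradation | evidence) ≈ 0.001677 / 0.28164 ≈ 0.006
The largest is 0.598, so program parameter change is most probable.

program parameter change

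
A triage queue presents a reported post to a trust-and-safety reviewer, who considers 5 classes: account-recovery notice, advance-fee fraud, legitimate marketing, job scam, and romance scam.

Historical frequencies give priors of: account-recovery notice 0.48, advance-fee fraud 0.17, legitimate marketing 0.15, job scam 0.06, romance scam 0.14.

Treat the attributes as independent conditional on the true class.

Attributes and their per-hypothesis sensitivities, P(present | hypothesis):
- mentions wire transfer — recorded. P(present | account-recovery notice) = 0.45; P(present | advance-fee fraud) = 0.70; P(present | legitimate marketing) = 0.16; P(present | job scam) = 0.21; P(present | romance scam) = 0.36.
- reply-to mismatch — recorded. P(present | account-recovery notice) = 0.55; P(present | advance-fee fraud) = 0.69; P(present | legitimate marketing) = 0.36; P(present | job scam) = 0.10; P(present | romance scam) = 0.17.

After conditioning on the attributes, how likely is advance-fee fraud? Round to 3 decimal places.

For each hypothesis, the unnormalized posterior weight is prior × product of the attribute likelihoods:
  account-recovery notice: 0.48 × 0.45 × 0.55 = 0.1188
  advance-fee fraud: 0.17 × 0.70 × 0.69 = 0.08211
  legitimate marketing: 0.15 × 0.16 × 0.36 = 0.00864
  job scam: 0.06 × 0.21 × 0.10 = 0.00126
  romance scam: 0.14 × 0.36 × 0.17 = 0.008568
Marginal likelihood of the evidence = 0.21938.
P(advance-fee fraud | evidence) = 0.08211 / 0.21938 ≈ 0.374.

0.374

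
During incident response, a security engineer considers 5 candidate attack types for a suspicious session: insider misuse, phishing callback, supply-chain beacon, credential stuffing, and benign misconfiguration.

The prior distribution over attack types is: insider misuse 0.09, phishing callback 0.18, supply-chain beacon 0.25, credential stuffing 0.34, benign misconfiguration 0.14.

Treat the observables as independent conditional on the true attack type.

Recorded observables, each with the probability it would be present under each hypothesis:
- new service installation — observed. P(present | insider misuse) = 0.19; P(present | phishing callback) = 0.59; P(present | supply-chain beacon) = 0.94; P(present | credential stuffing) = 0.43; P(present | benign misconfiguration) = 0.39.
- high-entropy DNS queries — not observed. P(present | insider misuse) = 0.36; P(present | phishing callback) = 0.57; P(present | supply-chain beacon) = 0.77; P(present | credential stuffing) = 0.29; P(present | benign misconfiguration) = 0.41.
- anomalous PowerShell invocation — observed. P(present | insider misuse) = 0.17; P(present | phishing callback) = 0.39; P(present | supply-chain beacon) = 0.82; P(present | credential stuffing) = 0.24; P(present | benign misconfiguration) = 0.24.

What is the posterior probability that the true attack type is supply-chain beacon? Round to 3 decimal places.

Multiply each prior by the joint likelihood of the observable pattern (using 1 − P(present | H) for each absent observable):
  insider misuse: 0.09 × 0.19 × (1 − 0.36) × 0.17 = 0.0018605
  phishing callback: 0.18 × 0.59 × (1 − 0.57) × 0.39 = 0.01781
  supply-chain beacon: 0.25 × 0.94 × (1 − 0.77) × 0.82 = 0.044321
  credential stuffing: 0.34 × 0.43 × (1 − 0.29) × 0.24 = 0.024912
  benign misconfiguration: 0.14 × 0.39 × (1 − 0.41) × 0.24 = 0.0077314
The unnormalized weights sum to 0.096635.
P(supply-chain beacon | evidence) = 0.044321 / 0.096635 ≈ 0.459.

0.459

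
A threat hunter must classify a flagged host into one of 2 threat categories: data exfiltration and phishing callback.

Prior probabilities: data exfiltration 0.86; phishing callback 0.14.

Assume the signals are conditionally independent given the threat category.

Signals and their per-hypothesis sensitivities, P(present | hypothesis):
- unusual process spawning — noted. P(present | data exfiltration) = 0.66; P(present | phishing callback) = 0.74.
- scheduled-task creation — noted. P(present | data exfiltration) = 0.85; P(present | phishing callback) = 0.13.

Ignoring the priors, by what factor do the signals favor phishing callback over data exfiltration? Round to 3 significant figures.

The Bayes factor is the ratio of the joint likelihoods of the signal pattern under the two hypotheses.
  phishing callback: 0.74 × 0.13 = 0.0962
  data exfiltration: 0.66 × 0.85 = 0.561
Bayes factor = 0.0962 / 0.561 ≈ 0.171

0.171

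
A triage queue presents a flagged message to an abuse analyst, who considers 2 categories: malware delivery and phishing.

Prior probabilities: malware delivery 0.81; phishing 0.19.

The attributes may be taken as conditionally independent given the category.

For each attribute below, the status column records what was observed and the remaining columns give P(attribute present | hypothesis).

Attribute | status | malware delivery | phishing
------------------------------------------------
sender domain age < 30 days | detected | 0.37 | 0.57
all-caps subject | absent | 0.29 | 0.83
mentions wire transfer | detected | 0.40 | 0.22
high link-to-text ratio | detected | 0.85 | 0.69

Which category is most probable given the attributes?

malware delivery

For each hypothesis, the unnormalized posterior weight is prior × product of the attribute likelihoods (using 1 − P(present | H) for each absent attribute):
  malware delivery: 0.81 × 0.37 × (1 − 0.29) × 0.40 × 0.85 = 0.072348
  phishing: 0.19 × 0.57 × (1 − 0.83) × 0.22 × 0.69 = 0.0027948
The unnormalized weights sum to 0.075142.
P(malware delivery | evidence) ≈ 0.072348 / 0.075142 ≈ 0.963
P(phishing | evidence) ≈ 0.0027948 / 0.075142 ≈ 0.037
The largest is 0.963, so malware delivery is most probable.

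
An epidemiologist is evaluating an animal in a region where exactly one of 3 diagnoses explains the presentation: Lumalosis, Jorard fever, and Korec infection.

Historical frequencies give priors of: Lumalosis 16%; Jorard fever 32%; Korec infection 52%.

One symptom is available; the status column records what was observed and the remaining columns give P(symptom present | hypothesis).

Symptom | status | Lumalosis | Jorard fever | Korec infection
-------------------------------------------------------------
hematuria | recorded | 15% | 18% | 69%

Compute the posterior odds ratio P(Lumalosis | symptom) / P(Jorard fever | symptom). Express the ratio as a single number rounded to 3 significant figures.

The normalizing constant cancels in an odds ratio, so compute prior × likelihood for the two hypotheses only:
  Lumalosis: 0.16 × 0.15 = 0.024
  Jorard fever: 0.32 × 0.18 = 0.0576
Odds(Lumalosis : Jorard fever) = 0.024 / 0.0576 ≈ 0.417.

0.417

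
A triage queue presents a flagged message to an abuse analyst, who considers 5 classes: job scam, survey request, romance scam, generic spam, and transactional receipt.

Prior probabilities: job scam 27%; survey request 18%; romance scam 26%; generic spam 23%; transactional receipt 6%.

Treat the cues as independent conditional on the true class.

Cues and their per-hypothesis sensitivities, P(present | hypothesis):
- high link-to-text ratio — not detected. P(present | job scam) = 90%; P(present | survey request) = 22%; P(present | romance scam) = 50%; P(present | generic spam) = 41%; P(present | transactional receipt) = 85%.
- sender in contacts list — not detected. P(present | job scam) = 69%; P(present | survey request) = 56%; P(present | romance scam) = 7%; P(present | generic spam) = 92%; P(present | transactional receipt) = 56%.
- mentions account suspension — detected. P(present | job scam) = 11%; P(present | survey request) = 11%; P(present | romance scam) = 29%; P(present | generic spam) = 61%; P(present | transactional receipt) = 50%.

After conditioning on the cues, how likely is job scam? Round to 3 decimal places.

0.018

For each hypothesis, the unnormalized posterior weight is prior × product of the cue likelihoods (using 1 − P(present | H) for each absent cue):
  job scam: 0.27 × (1 − 0.90) × (1 − 0.69) × 0.11 = 0.0009207
  survey request: 0.18 × (1 − 0.22) × (1 − 0.56) × 0.11 = 0.0067954
  romance scam: 0.26 × (1 − 0.50) × (1 − 0.07) × 0.29 = 0.035061
  generic spam: 0.23 × (1 − 0.41) × (1 − 0.92) × 0.61 = 0.0066222
  transactional receipt: 0.06 × (1 − 0.85) × (1 − 0.56) × 0.50 = 0.00198
Marginal likelihood of the evidence = 0.051379.
P(job scam | evidence) = 0.0009207 / 0.051379 ≈ 0.018.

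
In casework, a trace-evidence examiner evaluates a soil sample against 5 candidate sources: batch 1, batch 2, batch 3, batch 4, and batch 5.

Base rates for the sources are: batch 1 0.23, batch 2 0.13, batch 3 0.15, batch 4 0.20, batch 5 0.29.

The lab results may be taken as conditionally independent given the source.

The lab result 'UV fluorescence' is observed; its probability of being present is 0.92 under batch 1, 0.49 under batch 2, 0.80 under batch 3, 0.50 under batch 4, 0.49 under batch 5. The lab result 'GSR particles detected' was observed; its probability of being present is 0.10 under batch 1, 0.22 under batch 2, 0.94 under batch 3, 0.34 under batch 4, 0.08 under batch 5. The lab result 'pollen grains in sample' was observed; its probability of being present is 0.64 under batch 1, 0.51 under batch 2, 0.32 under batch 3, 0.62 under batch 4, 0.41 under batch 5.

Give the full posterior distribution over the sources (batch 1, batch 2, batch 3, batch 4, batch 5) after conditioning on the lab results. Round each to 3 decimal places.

By Bayes' rule with conditional independence, the unnormalized weight for each hypothesis is prior × ∏ likelihoods:
  batch 1: 0.23 × 0.92 × 0.10 × 0.64 = 0.013542
  batch 2: 0.13 × 0.49 × 0.22 × 0.51 = 0.0071471
  batch 3: 0.15 × 0.80 × 0.94 × 0.32 = 0.036096
  batch 4: 0.20 × 0.50 × 0.34 × 0.62 = 0.02108
  batch 5: 0.29 × 0.49 × 0.08 × 0.41 = 0.0046609
Marginal likelihood of the evidence = 0.082526.
P(batch 1 | evidence) = 0.013542 / 0.082526 ≈ 0.164
P(batch 2 | evidence) = 0.0071471 / 0.082526 ≈ 0.087
P(batch 3 | evidence) = 0.036096 / 0.082526 ≈ 0.437
P(batch 4 | evidence) = 0.02108 / 0.082526 ≈ 0.255
P(batch 5 | evidence) = 0.0046609 / 0.082526 ≈ 0.056

0.164, 0.087, 0.437, 0.255, 0.056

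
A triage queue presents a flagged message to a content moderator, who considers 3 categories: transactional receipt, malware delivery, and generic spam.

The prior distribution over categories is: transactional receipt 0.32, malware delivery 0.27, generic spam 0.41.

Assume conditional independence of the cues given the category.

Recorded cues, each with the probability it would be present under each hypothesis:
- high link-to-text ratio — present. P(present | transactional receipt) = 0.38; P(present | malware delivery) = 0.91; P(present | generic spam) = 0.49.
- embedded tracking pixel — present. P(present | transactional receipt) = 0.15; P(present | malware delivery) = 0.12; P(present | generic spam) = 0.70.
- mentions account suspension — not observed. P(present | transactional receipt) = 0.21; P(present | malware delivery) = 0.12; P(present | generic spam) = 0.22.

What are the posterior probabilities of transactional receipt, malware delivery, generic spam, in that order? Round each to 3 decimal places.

Multiply each prior by the joint likelihood of the cue pattern (using 1 − P(present | H) for each absent cue):
  transactional receipt: 0.32 × 0.38 × 0.15 × (1 − 0.21) = 0.01441
  malware delivery: 0.27 × 0.91 × 0.12 × (1 − 0.12) = 0.025946
  generic spam: 0.41 × 0.49 × 0.70 × (1 − 0.22) = 0.10969
The unnormalized weights sum to 0.15005.
P(transactional receipt | evidence) = 0.01441 / 0.15005 ≈ 0.096
P(malware delivery | evidence) = 0.025946 / 0.15005 ≈ 0.173
P(generic spam | evidence) = 0.10969 / 0.15005 ≈ 0.731

0.096, 0.173, 0.731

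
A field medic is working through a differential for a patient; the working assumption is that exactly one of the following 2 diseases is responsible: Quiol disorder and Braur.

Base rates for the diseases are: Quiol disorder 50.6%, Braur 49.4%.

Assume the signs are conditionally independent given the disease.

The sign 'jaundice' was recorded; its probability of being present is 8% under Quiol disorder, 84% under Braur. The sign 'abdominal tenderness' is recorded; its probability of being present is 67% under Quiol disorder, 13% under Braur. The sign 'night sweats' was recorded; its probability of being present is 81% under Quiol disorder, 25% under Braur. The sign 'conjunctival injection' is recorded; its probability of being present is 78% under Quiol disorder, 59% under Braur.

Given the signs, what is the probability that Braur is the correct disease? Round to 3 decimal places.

0.317

For each hypothesis, the unnormalized posterior weight is prior × product of the sign likelihoods:
  Quiol disorder: 0.506 × 0.08 × 0.67 × 0.81 × 0.78 = 0.017135
  Braur: 0.494 × 0.84 × 0.13 × 0.25 × 0.59 = 0.0079569
Normalizing constant Z = 0.017135 + 0.0079569 = 0.025092.
P(Braur | evidence) = 0.0079569 / 0.025092 ≈ 0.317.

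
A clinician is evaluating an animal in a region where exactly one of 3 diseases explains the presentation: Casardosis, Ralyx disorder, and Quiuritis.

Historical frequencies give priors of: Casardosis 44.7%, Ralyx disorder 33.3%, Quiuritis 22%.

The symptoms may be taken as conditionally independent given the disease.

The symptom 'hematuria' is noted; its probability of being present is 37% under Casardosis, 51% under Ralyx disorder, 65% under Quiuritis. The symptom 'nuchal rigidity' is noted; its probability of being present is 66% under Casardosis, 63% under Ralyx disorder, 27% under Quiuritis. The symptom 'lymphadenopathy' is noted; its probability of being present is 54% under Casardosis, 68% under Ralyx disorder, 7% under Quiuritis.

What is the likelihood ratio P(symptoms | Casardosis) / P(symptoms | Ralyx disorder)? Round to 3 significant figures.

0.604

The Bayes factor is the ratio of the joint likelihoods of the symptom pattern under the two hypotheses.
  Casardosis: 0.37 × 0.66 × 0.54 = 0.13187
  Ralyx disorder: 0.51 × 0.63 × 0.68 = 0.21848
Bayes factor = 0.13187 / 0.21848 ≈ 0.604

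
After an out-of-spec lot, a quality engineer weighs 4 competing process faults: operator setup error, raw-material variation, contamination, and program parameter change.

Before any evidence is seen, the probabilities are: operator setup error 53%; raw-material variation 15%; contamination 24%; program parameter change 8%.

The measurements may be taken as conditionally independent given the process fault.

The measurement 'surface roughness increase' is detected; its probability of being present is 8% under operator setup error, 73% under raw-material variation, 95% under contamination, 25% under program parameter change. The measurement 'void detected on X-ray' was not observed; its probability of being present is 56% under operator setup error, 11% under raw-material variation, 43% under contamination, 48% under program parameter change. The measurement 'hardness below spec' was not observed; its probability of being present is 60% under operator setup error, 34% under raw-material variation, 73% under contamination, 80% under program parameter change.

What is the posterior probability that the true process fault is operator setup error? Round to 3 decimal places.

Multiply each prior by the joint likelihood of the measurement pattern (using 1 − P(present | H) for each absent measurement):
  operator setup error: 0.53 × 0.08 × (1 − 0.56) × (1 − 0.60) = 0.0074624
  raw-material variation: 0.15 × 0.73 × (1 − 0.11) × (1 − 0.34) = 0.06432
  contamination: 0.24 × 0.95 × (1 − 0.43) × (1 − 0.73) = 0.035089
  program parameter change: 0.08 × 0.25 × (1 − 0.48) × (1 − 0.80) = 0.00208
Marginal likelihood of the evidence = 0.10895.
P(operator setup error | evidence) = 0.0074624 / 0.10895 ≈ 0.068.

0.068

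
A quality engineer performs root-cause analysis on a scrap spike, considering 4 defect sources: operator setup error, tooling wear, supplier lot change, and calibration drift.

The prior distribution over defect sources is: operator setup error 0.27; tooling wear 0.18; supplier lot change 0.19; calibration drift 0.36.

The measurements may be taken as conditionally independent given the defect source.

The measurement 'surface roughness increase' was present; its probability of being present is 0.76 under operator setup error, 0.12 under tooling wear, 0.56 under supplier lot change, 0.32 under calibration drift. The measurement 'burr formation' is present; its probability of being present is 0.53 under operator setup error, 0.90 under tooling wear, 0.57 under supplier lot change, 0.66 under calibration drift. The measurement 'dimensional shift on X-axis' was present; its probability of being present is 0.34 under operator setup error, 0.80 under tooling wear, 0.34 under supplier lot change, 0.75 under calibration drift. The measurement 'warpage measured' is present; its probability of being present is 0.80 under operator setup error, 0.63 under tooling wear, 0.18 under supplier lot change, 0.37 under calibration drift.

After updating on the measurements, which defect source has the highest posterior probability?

operator setup error

By Bayes' rule with conditional independence, the unnormalized weight for each hypothesis is prior × ∏ likelihoods:
  operator setup error: 0.27 × 0.76 × 0.53 × 0.34 × 0.80 = 0.029582
  tooling wear: 0.18 × 0.12 × 0.90 × 0.80 × 0.63 = 0.0097978
  supplier lot change: 0.19 × 0.56 × 0.57 × 0.34 × 0.18 = 0.0037117
  calibration drift: 0.36 × 0.32 × 0.66 × 0.75 × 0.37 = 0.021099
Normalizing constant Z = 0.029582 + 0.0097978 + 0.0037117 + 0.021099 = 0.06419.
P(operator setup error | evidence) ≈ 0.029582 / 0.06419 ≈ 0.461
P(tooling wear | evidence) ≈ 0.0097978 / 0.06419 ≈ 0.153
P(supplier lot change | evidence) ≈ 0.0037117 / 0.06419 ≈ 0.058
P(calibration drift | evidence) ≈ 0.021099 / 0.06419 ≈ 0.329
The largest is 0.461, so operator setup error is most probable.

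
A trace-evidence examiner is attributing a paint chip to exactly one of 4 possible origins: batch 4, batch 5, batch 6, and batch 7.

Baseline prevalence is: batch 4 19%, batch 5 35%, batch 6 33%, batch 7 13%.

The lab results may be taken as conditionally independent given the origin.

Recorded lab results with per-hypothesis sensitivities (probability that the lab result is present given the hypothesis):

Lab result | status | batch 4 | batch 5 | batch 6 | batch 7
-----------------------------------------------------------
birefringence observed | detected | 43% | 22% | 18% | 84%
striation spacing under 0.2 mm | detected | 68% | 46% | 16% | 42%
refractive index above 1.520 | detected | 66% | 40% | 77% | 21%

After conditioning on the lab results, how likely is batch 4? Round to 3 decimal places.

For each hypothesis, the unnormalized posterior weight is prior × product of the lab result likelihoods:
  batch 4: 0.19 × 0.43 × 0.68 × 0.66 = 0.036667
  batch 5: 0.35 × 0.22 × 0.46 × 0.40 = 0.014168
  batch 6: 0.33 × 0.18 × 0.16 × 0.77 = 0.0073181
  batch 7: 0.13 × 0.84 × 0.42 × 0.21 = 0.0096314
Normalizing constant Z = 0.036667 + 0.014168 + 0.0073181 + 0.0096314 = 0.067784.
P(batch 4 | evidence) = 0.036667 / 0.067784 ≈ 0.541.

0.541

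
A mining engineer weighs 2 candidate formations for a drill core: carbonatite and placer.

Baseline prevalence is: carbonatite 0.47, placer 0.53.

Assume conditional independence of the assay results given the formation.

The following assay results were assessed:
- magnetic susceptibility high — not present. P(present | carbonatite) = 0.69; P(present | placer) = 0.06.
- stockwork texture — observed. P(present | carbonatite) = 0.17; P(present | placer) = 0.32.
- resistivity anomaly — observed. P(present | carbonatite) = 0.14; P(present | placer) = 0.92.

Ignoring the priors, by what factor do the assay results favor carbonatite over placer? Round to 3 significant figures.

The Bayes factor is the ratio of the joint likelihoods of the assay result pattern under the two hypotheses (using 1 − P(present | H) for each absent assay result).
  carbonatite: (1 − 0.69) × 0.17 × 0.14 = 0.007378
  placer: (1 − 0.06) × 0.32 × 0.92 = 0.27674
Bayes factor = 0.007378 / 0.27674 ≈ 0.0267

0.0267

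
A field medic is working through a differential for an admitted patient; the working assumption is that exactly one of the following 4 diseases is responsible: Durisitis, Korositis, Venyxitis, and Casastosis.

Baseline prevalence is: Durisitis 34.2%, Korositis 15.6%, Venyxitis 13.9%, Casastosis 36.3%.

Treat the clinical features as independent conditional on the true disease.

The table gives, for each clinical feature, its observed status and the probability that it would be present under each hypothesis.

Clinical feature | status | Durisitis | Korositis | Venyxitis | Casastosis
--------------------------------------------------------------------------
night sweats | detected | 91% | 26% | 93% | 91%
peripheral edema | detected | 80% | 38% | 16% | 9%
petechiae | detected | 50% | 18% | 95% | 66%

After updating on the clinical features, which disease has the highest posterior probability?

For each hypothesis, the unnormalized posterior weight is prior × product of the clinical feature likelihoods:
  Durisitis: 0.342 × 0.91 × 0.80 × 0.50 = 0.12449
  Korositis: 0.156 × 0.26 × 0.38 × 0.18 = 0.0027743
  Venyxitis: 0.139 × 0.93 × 0.16 × 0.95 = 0.019649
  Casastosis: 0.363 × 0.91 × 0.09 × 0.66 = 0.019622
The unnormalized weights sum to 0.16653.
P(Durisitis | evidence) ≈ 0.12449 / 0.16653 ≈ 0.748
P(Korositis | evidence) ≈ 0.0027743 / 0.16653 ≈ 0.017
P(Venyxitis | evidence) ≈ 0.019649 / 0.16653 ≈ 0.118
P(Casastosis | evidence) ≈ 0.019622 / 0.16653 ≈ 0.118
The largest is 0.748, so Durisitis is most probable.

Durisitis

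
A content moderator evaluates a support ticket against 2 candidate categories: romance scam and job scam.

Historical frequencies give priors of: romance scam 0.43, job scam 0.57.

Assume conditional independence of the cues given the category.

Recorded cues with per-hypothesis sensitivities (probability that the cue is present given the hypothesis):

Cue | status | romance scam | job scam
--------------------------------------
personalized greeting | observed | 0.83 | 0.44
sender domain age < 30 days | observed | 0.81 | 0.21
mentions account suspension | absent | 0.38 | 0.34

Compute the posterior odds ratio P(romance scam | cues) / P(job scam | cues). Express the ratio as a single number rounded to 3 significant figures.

Unnormalized posterior weight (prior times the cue likelihoods) for each of the two hypotheses (using 1 − P(present | H) for each absent cue):
  romance scam: 0.43 × 0.83 × 0.81 × (1 − 0.38) = 0.17924
  job scam: 0.57 × 0.44 × 0.21 × (1 − 0.34) = 0.034761
Odds(romance scam : job scam) = 0.17924 / 0.034761 ≈ 5.16.

5.16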